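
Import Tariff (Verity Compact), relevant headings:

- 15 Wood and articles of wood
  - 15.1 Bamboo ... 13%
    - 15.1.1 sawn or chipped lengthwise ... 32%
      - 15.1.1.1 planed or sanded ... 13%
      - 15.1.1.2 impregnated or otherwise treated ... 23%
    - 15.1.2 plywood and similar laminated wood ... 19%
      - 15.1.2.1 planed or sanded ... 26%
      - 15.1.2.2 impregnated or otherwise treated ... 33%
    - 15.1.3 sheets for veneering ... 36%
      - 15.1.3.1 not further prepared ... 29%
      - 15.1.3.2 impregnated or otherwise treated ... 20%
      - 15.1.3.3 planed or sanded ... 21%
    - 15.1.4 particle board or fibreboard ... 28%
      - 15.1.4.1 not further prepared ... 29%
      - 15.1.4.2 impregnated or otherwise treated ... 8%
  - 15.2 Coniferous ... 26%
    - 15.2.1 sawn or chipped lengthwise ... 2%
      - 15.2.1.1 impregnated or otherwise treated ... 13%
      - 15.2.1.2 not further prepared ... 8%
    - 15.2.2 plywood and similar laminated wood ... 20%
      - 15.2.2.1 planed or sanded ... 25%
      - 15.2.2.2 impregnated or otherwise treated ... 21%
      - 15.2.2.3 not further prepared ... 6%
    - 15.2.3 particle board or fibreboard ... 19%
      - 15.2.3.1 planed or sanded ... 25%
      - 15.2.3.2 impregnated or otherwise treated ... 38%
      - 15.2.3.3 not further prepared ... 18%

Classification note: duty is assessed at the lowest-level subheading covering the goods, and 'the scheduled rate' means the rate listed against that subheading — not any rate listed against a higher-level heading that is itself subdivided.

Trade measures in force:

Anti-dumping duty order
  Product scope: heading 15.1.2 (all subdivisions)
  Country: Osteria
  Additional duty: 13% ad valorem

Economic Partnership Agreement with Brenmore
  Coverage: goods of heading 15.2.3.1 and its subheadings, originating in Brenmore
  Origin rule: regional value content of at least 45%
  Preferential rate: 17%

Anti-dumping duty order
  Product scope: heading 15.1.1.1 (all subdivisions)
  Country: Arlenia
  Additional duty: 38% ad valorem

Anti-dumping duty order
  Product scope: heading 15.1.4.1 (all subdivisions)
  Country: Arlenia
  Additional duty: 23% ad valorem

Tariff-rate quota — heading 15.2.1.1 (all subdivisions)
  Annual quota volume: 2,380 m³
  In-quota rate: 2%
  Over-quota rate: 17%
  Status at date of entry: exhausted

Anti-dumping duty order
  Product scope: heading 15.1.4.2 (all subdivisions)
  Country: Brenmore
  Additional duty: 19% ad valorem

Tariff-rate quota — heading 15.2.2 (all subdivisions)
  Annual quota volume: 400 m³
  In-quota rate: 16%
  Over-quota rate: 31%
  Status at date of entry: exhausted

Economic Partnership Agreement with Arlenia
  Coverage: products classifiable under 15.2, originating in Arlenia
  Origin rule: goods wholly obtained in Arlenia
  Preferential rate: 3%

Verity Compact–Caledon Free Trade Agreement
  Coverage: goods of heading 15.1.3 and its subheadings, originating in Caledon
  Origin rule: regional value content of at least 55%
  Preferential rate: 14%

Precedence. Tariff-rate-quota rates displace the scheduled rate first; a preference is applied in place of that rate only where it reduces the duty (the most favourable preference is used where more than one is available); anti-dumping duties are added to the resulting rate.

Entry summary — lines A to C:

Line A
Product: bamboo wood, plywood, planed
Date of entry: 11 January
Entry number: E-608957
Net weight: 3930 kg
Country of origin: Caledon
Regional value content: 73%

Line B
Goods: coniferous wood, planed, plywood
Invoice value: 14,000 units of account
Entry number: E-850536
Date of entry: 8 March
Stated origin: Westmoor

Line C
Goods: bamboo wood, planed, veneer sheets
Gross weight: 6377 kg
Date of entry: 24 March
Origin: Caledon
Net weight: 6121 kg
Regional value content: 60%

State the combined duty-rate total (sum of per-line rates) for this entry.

Line A: bamboo → 15.1; plywood → 15.1.2; planed → 15.1.2.1. Scheduled 26%. Caledon agreement on 15.1.3: 15.1.2.1 not covered. → 26%.
Line B: coniferous → 15.2; plywood → 15.2.2; planed → 15.2.2.1. Scheduled 25%. quota on 15.2.2 exhausted → over-quota 31%. → 31%.
Line C: bamboo → 15.1; veneer sheets → 15.1.3; planed → 15.1.3.3. Scheduled 21%. Caledon agreement on 15.1.3: RVC ≥ 55% → 14% available; preferential 14%. → 14%.
Sum: 26% + 31% + 14% = 71%.

71%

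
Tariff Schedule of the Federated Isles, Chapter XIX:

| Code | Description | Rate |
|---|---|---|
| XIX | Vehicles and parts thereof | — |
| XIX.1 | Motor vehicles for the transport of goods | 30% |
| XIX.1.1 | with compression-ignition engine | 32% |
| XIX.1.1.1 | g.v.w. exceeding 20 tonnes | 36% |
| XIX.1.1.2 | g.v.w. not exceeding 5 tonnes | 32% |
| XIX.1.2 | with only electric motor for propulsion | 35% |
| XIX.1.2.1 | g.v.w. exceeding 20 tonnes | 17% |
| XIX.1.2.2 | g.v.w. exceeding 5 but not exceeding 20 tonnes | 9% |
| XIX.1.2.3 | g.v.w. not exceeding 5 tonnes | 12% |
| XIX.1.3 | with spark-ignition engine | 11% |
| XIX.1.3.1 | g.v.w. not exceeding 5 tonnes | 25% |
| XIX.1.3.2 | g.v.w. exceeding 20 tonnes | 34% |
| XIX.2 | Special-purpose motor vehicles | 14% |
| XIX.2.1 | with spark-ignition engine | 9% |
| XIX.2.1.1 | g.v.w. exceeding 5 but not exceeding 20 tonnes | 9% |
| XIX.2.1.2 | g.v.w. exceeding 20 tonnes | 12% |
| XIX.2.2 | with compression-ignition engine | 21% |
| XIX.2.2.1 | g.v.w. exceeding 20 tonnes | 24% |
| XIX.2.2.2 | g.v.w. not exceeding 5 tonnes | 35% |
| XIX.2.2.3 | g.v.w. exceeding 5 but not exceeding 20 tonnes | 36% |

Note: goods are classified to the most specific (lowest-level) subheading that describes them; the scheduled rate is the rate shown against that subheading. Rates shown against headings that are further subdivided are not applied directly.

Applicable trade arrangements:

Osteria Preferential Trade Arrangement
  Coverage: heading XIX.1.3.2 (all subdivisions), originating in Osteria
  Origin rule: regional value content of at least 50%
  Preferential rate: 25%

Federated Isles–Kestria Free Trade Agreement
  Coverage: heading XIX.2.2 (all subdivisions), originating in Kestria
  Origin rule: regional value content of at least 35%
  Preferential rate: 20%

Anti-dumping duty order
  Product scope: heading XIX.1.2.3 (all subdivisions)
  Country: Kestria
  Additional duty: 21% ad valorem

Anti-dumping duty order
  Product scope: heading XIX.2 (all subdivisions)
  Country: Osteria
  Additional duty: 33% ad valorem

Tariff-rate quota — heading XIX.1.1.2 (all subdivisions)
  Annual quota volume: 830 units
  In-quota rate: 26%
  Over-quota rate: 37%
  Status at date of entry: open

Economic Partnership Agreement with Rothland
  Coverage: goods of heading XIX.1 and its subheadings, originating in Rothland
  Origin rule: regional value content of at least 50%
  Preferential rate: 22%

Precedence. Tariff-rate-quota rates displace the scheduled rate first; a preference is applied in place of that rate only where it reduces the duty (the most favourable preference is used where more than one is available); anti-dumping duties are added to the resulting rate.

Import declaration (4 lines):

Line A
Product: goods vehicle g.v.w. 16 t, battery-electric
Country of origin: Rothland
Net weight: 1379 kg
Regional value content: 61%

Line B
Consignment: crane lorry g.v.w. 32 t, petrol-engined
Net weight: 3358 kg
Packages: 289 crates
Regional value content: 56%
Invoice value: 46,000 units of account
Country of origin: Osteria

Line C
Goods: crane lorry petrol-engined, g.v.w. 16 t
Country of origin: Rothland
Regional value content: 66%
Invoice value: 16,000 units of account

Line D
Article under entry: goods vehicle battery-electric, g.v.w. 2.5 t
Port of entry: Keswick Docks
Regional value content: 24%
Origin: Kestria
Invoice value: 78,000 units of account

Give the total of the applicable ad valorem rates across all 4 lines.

Line A: goods vehicle → XIX.1; battery-electric → XIX.1.2; g.v.w. 16 t → XIX.1.2.2. Scheduled 9%. Rothland agreement on XIX.1: RVC ≥ 50% → 22% available; preference 22% not lower than 9% → no reduction. → 9%.
Line B: crane lorry → XIX.2; petrol-engined → XIX.2.1; g.v.w. 32 t → XIX.2.1.2. Scheduled 12%. Osteria agreement on XIX.1.3.2: XIX.2.1.2 not covered; anti-dumping (Osteria, XIX.2): +33%; total 12% + 33% = 45%. → 45%.
Line C: crane lorry → XIX.2; petrol-engined → XIX.2.1; g.v.w. 16 t → XIX.2.1.1. Scheduled 9%. Rothland agreement on XIX.1: XIX.2.1.1 not covered. → 9%.
Line D: goods vehicle → XIX.1; battery-electric → XIX.1.2; g.v.w. 2.5 t → XIX.1.2.3. Scheduled 12%. Kestria agreement on XIX.2.2: XIX.1.2.3 not covered; anti-dumping (Kestria, XIX.1.2.3): +21%; total 12% + 21% = 33%. → 33%.
Sum: 9% + 45% + 9% + 33% = 96%.

96%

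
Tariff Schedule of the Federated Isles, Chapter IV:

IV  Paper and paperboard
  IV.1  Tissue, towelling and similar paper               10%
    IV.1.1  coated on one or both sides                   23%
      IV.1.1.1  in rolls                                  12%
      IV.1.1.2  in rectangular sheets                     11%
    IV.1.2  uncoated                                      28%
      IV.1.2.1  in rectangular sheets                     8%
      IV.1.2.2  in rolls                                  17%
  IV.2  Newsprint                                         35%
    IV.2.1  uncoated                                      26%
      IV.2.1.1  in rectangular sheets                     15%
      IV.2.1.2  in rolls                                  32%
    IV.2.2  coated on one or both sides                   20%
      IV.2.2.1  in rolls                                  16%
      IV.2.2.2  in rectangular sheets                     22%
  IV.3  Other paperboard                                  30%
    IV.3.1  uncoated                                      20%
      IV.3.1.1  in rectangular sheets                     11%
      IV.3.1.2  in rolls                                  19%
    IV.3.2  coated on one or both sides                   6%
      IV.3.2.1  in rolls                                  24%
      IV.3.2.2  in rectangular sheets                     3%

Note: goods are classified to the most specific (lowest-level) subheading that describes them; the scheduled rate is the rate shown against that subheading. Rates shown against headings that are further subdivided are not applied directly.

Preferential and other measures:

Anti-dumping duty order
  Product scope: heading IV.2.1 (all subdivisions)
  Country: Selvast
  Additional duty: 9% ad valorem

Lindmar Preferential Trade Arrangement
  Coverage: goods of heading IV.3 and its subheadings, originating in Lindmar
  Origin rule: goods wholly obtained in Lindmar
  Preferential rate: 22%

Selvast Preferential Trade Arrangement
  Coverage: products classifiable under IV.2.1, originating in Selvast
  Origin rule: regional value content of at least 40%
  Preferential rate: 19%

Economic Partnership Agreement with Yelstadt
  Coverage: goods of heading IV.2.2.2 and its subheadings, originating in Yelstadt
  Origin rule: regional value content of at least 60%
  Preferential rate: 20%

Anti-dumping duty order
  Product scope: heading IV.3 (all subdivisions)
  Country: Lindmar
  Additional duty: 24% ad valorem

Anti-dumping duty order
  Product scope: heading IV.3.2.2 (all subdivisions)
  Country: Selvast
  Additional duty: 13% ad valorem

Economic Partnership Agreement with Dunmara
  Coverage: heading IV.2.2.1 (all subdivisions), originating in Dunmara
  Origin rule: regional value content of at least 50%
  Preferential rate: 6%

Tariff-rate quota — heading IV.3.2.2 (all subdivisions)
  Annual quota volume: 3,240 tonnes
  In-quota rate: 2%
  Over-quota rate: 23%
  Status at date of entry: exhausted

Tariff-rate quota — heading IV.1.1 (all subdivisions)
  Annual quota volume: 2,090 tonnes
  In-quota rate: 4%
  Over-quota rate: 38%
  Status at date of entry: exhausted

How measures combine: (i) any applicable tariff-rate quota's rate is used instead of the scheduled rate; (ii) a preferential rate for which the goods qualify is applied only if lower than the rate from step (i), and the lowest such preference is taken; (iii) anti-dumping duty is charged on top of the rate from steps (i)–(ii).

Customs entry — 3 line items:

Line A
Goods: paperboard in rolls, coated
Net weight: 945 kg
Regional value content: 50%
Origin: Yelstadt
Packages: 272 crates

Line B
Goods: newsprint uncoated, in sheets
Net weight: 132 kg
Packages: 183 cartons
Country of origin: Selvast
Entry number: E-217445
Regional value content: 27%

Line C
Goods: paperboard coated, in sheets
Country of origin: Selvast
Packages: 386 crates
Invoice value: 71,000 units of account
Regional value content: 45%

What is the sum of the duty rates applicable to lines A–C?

84%

Line A: paperboard → IV.3; coated → IV.3.2; in rolls → IV.3.2.1. Scheduled 24%. Yelstadt agreement on IV.2.2.2: IV.3.2.1 not covered. → 24%.
Line B: newsprint → IV.2; uncoated → IV.2.1; in sheets → IV.2.1.1. Scheduled 15%. Selvast agreement on IV.2.1: RVC < 40%; anti-dumping (Selvast, IV.2.1): +9%; total 15% + 9% = 24%. → 24%.
Line C: paperboard → IV.3; coated → IV.3.2; in sheets → IV.3.2.2. Scheduled 3%. quota on IV.3.2.2 exhausted → over-quota 23%; Selvast agreement on IV.2.1: IV.3.2.2 not covered; anti-dumping (Selvast, IV.3.2.2): +13%; total 23% + 13% = 36%. → 36%.
Sum: 24% + 24% + 36% = 84%.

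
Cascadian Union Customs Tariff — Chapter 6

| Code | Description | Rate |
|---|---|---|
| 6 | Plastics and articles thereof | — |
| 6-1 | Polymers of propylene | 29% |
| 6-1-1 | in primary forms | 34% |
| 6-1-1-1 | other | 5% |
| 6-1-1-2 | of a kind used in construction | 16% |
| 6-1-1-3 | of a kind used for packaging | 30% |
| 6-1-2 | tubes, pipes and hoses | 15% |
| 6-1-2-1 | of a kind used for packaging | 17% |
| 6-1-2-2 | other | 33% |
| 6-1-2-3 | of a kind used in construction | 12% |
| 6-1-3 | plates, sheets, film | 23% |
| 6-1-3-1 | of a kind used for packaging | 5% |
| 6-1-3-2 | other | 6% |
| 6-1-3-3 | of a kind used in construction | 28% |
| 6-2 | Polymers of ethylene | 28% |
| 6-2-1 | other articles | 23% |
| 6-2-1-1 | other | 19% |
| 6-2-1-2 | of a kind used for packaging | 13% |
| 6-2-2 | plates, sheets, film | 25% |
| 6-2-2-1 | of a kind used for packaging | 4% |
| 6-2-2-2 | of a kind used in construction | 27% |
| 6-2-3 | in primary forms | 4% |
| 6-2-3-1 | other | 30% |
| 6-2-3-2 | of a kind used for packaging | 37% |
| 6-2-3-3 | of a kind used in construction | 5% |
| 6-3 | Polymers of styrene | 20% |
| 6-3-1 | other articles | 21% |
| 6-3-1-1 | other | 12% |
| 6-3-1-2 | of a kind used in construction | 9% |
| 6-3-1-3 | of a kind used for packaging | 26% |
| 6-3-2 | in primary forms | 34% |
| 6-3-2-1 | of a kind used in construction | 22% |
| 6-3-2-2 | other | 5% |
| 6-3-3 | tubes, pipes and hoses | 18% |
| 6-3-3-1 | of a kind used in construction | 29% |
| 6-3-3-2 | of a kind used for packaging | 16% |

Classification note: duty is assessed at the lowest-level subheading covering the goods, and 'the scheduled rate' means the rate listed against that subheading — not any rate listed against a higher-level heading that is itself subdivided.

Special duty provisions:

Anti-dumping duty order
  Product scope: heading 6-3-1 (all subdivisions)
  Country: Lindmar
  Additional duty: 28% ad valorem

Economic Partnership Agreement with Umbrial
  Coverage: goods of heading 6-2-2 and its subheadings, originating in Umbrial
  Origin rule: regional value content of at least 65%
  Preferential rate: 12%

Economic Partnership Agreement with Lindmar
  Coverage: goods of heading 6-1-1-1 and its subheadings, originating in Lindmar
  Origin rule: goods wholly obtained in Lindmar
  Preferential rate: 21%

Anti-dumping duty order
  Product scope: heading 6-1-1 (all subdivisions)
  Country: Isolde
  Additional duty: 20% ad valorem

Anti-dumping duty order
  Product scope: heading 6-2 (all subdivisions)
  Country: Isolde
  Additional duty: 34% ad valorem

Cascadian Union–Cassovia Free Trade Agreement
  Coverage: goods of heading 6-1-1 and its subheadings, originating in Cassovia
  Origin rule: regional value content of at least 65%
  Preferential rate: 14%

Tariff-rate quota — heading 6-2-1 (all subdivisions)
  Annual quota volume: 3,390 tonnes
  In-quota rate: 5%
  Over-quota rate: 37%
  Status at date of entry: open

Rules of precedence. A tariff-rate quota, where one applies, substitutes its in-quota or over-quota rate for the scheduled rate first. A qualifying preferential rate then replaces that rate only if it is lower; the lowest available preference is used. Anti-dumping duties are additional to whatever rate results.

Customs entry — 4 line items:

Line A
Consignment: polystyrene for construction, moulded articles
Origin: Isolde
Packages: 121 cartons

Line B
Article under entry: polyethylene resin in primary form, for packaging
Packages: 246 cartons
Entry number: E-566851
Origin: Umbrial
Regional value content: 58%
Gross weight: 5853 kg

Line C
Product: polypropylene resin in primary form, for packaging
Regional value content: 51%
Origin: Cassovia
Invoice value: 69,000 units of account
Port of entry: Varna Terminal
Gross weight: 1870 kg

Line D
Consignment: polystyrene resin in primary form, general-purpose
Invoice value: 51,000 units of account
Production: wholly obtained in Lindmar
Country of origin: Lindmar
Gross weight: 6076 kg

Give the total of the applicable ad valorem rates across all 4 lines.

Line A: polystyrene → 6-3; moulded articles → 6-3-1; for construction → 6-3-1-2. Scheduled 9%. No special measure applies. → 9%.
Line B: polyethylene → 6-2; resin in primary form → 6-2-3; for packaging → 6-2-3-2. Scheduled 37%. Umbrial agreement on 6-2-2: 6-2-3-2 not covered. → 37%.
Line C: polypropylene → 6-1; resin in primary form → 6-1-1; for packaging → 6-1-1-3. Scheduled 30%. Cassovia agreement on 6-1-1: RVC < 65%. → 30%.
Line D: polystyrene → 6-3; resin in primary form → 6-3-2; general-purpose → 6-3-2-2. Scheduled 5%. Lindmar agreement on 6-1-1-1: 6-3-2-2 not covered. → 5%.
Sum: 9% + 37% + 30% + 5% = 81%.

81%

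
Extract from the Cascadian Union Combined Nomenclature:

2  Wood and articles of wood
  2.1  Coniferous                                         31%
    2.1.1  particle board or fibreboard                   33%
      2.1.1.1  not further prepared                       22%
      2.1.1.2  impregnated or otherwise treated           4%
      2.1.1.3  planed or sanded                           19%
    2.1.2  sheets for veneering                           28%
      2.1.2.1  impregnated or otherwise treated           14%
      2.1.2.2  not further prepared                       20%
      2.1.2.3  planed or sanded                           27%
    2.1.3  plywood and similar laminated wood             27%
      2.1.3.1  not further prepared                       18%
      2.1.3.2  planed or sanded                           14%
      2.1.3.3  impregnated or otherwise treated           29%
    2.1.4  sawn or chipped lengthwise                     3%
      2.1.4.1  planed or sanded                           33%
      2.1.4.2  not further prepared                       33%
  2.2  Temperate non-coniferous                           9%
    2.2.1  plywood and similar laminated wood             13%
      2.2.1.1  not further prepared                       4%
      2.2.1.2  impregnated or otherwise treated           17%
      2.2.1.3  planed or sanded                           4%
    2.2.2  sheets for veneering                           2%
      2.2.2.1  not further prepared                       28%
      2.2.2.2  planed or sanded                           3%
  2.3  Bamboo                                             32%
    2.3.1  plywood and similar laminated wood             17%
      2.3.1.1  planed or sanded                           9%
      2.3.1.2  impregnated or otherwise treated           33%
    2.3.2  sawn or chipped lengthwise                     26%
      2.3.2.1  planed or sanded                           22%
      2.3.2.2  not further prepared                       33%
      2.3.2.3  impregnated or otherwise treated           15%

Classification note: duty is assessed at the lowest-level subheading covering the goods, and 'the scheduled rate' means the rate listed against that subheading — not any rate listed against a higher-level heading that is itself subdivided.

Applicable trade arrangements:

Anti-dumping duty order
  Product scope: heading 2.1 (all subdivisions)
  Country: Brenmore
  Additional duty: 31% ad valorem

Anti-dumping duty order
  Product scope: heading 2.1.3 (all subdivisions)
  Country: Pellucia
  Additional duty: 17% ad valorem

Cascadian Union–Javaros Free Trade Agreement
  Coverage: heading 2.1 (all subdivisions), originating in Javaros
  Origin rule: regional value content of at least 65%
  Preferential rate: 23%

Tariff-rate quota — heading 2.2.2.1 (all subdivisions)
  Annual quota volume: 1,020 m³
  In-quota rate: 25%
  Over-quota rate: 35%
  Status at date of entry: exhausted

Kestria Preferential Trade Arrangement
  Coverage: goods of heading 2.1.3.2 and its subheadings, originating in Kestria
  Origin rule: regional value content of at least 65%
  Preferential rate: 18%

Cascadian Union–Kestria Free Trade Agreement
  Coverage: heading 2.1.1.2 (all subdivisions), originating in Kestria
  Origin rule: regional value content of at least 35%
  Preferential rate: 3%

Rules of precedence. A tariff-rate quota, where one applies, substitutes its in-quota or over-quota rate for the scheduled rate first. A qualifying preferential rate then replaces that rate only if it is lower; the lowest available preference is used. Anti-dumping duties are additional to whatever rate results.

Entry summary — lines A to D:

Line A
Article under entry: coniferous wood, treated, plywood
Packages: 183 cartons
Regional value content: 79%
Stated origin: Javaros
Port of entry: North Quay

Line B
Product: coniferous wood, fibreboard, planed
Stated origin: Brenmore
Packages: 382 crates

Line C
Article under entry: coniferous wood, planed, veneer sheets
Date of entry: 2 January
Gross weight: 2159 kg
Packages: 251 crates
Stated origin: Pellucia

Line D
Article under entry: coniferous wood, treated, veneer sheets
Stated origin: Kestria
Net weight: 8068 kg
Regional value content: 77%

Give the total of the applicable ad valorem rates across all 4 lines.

114%

Line A: coniferous → 2.1; plywood → 2.1.3; treated → 2.1.3.3. Scheduled 29%. Javaros agreement on 2.1: RVC ≥ 65% → 23% available; preferential 23%. → 23%.
Line B: coniferous → 2.1; fibreboard → 2.1.1; planed → 2.1.1.3. Scheduled 19%. anti-dumping (Brenmore, 2.1): +31%; total 19% + 31% = 50%. → 50%.
Line C: coniferous → 2.1; veneer sheets → 2.1.2; planed → 2.1.2.3. Scheduled 27%. No special measure applies. → 27%.
Line D: coniferous → 2.1; veneer sheets → 2.1.2; treated → 2.1.2.1. Scheduled 14%. Kestria agreement on 2.1.3.2: 2.1.2.1 not covered; Kestria agreement on 2.1.1.2: 2.1.2.1 not covered. → 14%.
Sum: 23% + 50% + 27% + 14% = 114%.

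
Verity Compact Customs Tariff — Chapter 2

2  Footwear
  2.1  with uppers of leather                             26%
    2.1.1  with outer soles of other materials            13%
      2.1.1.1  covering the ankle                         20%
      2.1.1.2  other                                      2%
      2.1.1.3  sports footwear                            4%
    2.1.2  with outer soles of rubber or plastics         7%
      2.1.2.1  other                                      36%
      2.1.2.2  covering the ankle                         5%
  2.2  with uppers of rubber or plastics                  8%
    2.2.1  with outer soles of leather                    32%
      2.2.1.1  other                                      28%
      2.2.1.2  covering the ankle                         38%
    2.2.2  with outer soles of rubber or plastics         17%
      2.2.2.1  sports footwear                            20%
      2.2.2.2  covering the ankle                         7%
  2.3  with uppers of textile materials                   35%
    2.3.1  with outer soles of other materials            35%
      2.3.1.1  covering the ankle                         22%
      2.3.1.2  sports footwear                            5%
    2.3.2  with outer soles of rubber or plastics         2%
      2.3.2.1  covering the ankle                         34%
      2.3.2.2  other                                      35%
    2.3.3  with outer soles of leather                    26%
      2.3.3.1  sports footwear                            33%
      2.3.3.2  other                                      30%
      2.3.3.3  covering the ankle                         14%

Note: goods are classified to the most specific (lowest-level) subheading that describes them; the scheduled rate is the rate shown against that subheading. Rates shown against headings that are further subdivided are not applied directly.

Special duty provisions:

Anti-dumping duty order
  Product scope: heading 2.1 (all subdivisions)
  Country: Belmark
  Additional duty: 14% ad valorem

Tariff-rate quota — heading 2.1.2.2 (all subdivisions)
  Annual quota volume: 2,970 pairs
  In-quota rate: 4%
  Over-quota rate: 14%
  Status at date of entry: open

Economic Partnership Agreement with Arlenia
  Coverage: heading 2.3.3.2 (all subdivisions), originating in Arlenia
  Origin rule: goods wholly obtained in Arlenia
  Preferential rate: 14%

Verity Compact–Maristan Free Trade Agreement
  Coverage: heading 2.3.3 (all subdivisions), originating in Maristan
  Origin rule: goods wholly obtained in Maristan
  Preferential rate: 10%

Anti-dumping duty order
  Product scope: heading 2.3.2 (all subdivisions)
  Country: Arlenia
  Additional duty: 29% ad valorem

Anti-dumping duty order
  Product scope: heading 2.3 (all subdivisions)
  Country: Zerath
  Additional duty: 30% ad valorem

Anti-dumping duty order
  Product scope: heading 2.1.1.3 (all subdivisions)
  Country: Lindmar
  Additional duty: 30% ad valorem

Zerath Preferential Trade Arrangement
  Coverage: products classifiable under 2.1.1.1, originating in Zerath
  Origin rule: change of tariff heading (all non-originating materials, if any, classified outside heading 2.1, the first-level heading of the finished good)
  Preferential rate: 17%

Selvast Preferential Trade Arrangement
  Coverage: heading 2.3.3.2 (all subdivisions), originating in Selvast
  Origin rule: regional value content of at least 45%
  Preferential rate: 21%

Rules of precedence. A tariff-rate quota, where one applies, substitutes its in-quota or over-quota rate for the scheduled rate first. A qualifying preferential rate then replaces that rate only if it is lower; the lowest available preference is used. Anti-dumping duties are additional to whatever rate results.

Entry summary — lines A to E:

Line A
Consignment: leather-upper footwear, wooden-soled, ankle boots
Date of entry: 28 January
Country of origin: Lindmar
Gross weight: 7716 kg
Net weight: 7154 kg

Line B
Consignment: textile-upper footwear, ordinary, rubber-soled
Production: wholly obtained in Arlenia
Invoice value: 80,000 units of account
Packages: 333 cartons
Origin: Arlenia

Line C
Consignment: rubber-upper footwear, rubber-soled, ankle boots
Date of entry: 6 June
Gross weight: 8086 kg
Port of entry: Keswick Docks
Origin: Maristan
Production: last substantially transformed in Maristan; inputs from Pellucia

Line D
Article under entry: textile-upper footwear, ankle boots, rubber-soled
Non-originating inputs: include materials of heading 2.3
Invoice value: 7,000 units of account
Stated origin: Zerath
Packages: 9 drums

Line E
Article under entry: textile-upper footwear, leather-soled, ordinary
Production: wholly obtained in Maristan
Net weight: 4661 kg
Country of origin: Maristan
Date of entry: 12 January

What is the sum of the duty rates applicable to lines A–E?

165%

Line A: leather-upper → 2.1; wooden-soled → 2.1.1; ankle boots → 2.1.1.1. Scheduled 20%. No special measure applies. → 20%.
Line B: textile-upper → 2.3; rubber-soled → 2.3.2; ordinary → 2.3.2.2. Scheduled 35%. Arlenia agreement on 2.3.3.2: 2.3.2.2 not covered; anti-dumping (Arlenia, 2.3.2): +29%; total 35% + 29% = 64%. → 64%.
Line C: rubber-upper → 2.2; rubber-soled → 2.2.2; ankle boots → 2.2.2.2. Scheduled 7%. Maristan agreement on 2.3.3: 2.2.2.2 not covered. → 7%.
Line D: textile-upper → 2.3; rubber-soled → 2.3.2; ankle boots → 2.3.2.1. Scheduled 34%. Zerath agreement on 2.1.1.1: 2.3.2.1 not covered; anti-dumping (Zerath, 2.3): +30%; total 34% + 30% = 64%. → 64%.
Line E: textile-upper → 2.3; leather-soled → 2.3.3; ordinary → 2.3.3.2. Scheduled 30%. Maristan agreement on 2.3.3: wholly obtained → 10% available; preferential 10%. → 10%.
Sum: 20% + 64% + 7% + 64% + 10% = 165%.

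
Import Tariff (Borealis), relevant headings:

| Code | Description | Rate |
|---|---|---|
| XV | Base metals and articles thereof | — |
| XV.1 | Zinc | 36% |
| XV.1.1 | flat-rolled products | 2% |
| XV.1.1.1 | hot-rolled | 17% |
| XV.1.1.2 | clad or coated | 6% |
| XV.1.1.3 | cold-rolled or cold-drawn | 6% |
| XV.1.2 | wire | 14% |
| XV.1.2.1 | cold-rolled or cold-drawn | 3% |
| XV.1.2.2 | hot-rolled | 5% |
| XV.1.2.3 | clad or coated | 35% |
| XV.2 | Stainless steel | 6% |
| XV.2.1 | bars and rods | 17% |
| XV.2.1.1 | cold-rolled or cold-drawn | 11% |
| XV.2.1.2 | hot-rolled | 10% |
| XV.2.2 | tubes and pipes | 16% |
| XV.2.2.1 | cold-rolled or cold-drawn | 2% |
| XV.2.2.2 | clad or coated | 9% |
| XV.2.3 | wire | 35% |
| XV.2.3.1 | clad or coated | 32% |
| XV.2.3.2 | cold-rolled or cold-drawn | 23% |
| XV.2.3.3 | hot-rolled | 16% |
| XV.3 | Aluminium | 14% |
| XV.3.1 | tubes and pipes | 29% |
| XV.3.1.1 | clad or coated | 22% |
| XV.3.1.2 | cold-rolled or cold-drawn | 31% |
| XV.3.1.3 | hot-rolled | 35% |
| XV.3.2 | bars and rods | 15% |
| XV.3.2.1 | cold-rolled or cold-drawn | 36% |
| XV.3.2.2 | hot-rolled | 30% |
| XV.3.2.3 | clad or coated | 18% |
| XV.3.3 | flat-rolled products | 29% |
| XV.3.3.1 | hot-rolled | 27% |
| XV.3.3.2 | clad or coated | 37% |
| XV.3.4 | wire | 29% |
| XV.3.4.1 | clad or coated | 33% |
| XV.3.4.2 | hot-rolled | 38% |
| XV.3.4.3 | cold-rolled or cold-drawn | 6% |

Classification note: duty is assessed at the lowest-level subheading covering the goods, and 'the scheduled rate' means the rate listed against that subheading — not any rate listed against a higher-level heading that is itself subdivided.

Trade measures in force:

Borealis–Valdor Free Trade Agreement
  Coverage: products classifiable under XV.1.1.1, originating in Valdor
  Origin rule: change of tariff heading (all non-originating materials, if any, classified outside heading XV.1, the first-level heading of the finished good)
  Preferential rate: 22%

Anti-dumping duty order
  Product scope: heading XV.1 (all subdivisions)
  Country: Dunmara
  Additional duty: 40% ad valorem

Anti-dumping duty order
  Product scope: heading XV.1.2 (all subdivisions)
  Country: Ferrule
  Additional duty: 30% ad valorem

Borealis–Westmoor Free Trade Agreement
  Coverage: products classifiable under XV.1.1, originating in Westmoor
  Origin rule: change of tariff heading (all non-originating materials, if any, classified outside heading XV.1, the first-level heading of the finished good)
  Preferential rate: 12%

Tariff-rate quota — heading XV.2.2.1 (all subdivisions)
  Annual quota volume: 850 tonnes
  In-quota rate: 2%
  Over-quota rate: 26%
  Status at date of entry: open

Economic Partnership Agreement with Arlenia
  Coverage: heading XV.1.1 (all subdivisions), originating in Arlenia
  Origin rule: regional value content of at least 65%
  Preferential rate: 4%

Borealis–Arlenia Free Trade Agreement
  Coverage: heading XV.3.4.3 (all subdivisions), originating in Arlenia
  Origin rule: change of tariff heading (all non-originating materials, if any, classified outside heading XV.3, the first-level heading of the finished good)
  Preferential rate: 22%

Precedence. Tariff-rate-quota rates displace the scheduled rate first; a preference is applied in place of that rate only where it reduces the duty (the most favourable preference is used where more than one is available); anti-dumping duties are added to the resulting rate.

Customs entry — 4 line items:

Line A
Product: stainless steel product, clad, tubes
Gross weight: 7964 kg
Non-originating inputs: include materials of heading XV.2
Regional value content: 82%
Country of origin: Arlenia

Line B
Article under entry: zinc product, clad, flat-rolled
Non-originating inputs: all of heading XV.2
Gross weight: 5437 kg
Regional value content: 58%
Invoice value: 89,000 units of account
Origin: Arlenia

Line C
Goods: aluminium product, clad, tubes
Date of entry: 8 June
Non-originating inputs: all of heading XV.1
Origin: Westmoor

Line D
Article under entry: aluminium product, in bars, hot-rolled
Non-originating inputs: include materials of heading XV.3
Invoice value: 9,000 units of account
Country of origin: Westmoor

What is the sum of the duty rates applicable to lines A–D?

67%

Line A: stainless steel → XV.2; tubes → XV.2.2; clad → XV.2.2.2. Scheduled 9%. Arlenia agreement on XV.1.1: XV.2.2.2 not covered; Arlenia agreement on XV.3.4.3: XV.2.2.2 not covered. → 9%.
Line B: zinc → XV.1; flat-rolled → XV.1.1; clad → XV.1.1.2. Scheduled 6%. Arlenia agreement on XV.1.1: RVC < 65%; Arlenia agreement on XV.3.4.3: XV.1.1.2 not covered. → 6%.
Line C: aluminium → XV.3; tubes → XV.3.1; clad → XV.3.1.1. Scheduled 22%. Westmoor agreement on XV.1.1: XV.3.1.1 not covered. → 22%.
Line D: aluminium → XV.3; in bars → XV.3.2; hot-rolled → XV.3.2.2. Scheduled 30%. Westmoor agreement on XV.1.1: XV.3.2.2 not covered. → 30%.
Sum: 9% + 6% + 22% + 30% = 67%.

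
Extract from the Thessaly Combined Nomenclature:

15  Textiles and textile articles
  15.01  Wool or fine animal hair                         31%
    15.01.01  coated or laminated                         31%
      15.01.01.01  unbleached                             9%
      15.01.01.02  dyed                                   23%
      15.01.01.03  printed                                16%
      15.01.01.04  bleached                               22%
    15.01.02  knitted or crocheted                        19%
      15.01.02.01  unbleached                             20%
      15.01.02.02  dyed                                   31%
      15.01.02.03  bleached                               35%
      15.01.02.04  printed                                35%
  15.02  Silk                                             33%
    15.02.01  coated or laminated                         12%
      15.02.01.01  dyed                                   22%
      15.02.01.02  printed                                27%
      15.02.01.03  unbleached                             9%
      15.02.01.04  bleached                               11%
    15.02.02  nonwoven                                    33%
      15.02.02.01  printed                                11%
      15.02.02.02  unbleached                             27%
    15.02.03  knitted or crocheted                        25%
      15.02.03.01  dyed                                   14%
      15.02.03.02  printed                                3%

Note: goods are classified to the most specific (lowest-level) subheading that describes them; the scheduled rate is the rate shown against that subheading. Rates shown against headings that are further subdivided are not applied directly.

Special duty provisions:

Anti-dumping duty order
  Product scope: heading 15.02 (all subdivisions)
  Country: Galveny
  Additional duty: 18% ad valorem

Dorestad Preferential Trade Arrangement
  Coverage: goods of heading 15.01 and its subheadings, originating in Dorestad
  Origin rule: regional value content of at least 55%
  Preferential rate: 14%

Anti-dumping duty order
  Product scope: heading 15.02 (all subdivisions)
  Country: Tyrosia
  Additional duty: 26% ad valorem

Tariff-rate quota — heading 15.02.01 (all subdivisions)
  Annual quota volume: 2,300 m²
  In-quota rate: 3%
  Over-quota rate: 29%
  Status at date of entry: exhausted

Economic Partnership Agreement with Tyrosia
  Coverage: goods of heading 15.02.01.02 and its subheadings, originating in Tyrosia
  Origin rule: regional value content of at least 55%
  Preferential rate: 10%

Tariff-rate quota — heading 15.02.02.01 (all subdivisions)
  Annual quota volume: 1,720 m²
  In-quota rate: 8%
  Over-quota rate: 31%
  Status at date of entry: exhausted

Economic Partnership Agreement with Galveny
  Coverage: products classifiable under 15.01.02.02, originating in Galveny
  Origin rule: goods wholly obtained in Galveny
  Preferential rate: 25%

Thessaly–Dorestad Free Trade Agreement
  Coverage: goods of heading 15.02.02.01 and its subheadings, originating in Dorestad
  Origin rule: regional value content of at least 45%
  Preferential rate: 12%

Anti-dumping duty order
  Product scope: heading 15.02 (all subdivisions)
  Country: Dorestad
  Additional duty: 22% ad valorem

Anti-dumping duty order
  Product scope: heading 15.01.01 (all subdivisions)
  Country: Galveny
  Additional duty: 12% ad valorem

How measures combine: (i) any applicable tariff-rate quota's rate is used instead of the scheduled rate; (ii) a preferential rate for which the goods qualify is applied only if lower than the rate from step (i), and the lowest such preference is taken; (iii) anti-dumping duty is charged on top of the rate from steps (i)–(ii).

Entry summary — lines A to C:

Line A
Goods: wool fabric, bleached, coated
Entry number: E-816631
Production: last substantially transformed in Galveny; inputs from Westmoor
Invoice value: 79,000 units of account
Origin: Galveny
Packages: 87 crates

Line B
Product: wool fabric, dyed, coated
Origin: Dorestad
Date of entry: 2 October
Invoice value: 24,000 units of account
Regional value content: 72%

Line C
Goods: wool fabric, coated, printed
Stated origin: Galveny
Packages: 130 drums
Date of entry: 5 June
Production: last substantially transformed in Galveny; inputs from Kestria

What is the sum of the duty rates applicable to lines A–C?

76%

Line A: wool → 15.01; coated → 15.01.01; bleached → 15.01.01.04. Scheduled 22%. Galveny agreement on 15.01.02.02: 15.01.01.04 not covered; anti-dumping (Galveny, 15.01.01): +12%; total 22% + 12% = 34%. → 34%.
Line B: wool → 15.01; coated → 15.01.01; dyed → 15.01.01.02. Scheduled 23%. Dorestad agreement on 15.01: RVC ≥ 55% → 14% available; Dorestad agreement on 15.02.02.01: 15.01.01.02 not covered; preferential 14%. → 14%.
Line C: wool → 15.01; coated → 15.01.01; printed → 15.01.01.03. Scheduled 16%. Galveny agreement on 15.01.02.02: 15.01.01.03 not covered; anti-dumping (Galveny, 15.01.01): +12%; total 16% + 12% = 28%. → 28%.
Sum: 34% + 14% + 28% = 76%.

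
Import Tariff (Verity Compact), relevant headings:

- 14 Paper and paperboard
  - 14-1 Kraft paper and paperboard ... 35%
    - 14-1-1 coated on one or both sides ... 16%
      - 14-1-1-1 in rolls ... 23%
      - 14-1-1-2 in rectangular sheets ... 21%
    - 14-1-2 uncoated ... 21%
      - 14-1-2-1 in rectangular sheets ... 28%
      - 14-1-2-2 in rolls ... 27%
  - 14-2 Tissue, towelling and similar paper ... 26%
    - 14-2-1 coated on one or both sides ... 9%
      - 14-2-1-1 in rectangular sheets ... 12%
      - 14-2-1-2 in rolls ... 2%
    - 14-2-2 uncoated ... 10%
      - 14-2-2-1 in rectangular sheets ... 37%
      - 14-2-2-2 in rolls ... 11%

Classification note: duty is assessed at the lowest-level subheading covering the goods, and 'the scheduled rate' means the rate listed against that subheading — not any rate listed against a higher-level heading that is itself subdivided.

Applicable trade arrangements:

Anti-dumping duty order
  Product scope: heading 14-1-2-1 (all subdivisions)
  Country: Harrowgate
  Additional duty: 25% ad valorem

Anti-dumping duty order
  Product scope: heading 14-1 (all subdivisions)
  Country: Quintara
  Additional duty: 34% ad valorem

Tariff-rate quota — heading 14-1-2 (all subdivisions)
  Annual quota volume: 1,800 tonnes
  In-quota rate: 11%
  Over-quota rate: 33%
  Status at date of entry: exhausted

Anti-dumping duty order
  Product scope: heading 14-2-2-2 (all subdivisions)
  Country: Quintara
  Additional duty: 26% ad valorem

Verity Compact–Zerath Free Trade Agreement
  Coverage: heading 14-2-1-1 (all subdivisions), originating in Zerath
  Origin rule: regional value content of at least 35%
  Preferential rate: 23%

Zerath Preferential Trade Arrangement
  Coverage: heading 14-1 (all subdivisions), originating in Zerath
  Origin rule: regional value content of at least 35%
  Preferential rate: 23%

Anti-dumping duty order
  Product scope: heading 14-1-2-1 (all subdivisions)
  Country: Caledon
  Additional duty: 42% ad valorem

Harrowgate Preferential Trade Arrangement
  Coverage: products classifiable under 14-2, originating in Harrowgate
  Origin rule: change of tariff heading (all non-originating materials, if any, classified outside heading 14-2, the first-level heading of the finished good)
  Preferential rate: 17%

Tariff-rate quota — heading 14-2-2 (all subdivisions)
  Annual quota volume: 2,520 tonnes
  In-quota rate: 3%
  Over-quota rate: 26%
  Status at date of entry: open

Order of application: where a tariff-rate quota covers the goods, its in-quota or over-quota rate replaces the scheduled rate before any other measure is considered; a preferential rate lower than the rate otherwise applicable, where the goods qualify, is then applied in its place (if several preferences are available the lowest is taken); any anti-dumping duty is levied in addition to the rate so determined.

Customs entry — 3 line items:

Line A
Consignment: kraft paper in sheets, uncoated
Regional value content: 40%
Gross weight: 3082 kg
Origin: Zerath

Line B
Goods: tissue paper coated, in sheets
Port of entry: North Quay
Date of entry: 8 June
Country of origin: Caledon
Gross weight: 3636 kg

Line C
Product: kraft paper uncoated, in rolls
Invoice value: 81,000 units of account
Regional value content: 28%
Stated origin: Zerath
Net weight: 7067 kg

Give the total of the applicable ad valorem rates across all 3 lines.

68%

Line A: kraft paper → 14-1; uncoated → 14-1-2; in sheets → 14-1-2-1. Scheduled 28%. quota on 14-1-2 exhausted → over-quota 33%; Zerath agreement on 14-2-1-1: 14-1-2-1 not covered; Zerath agreement on 14-1: RVC ≥ 35% → 23% available; preferential 23%. → 23%.
Line B: tissue paper → 14-2; coated → 14-2-1; in sheets → 14-2-1-1. Scheduled 12%. No special measure applies. → 12%.
Line C: kraft paper → 14-1; uncoated → 14-1-2; in rolls → 14-1-2-2. Scheduled 27%. quota on 14-1-2 exhausted → over-quota 33%; Zerath agreement on 14-2-1-1: 14-1-2-2 not covered; Zerath agreement on 14-1: RVC < 35%. → 33%.
Sum: 23% + 12% + 33% = 68%.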